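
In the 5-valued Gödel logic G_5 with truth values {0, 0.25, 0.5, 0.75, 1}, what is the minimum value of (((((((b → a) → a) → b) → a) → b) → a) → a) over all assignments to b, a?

The minimum is attained at b = 0, a = 0.25:
  (b → a): 0 ≤ 0.25, so result = 1
  ((b → a) → a): 1 > 0.25, so result = 0.25
  (((b → a) → a) → b): 0.25 > 0, so result = 0
  ((((b → a) → a) → b) → a): 0 ≤ 0.25, so result = 1
  (((((b → a) → a) → b) → a) → b): 1 > 0, so result = 0
  ((((((b → a) → a) → b) → a) → b) → a): 0 ≤ 0.25, so result = 1
  (((((((b → a) → a) → b) → a) → b) → a) → a): 1 > 0.25, so result = 0.25
Checking all 25 assignments confirms none give a value below 0.25.

0.25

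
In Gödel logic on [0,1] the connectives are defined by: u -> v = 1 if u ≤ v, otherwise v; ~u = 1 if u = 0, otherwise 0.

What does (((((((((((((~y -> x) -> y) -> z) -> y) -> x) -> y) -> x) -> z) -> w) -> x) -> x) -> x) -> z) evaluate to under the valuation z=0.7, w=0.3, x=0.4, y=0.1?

0.70

~y: Gödel ¬ of 0.1 = 0 (operand ≠ 0)
(~y -> x): 0 ≤ 0.4, so result = 1
((~y -> x) -> y): 1 > 0.1, so result = 0.1
(((~y -> x) -> y) -> z): 0.1 ≤ 0.7, so result = 1
((((~y -> x) -> y) -> z) -> y): 1 > 0.1, so result = 0.1
(((((~y -> x) -> y) -> z) -> y) -> x): 0.1 ≤ 0.4, so result = 1
((((((~y -> x) -> y) -> z) -> y) -> x) -> y): 1 > 0.1, so result = 0.1
(((((((~y -> x) -> y) -> z) -> y) -> x) -> y) -> x): 0.1 ≤ 0.4, so result = 1
((((((((~y -> x) -> y) -> z) -> y) -> x) -> y) -> x) -> z): 1 > 0.7, so result = 0.7
(((((((((~y -> x) -> y) -> z) -> y) -> x) -> y) -> x) -> z) -> w): 0.7 > 0.3, so result = 0.3
((((((((((~y -> x) -> y) -> z) -> y) -> x) -> y) -> x) -> z) -> w) -> x): 0.3 ≤ 0.4, so result = 1
(((((((((((~y -> x) -> y) -> z) -> y) -> x) -> y) -> x) -> z) -> w) -> x) -> x): 1 > 0.4, so result = 0.4
((((((((((((~y -> x) -> y) -> z) -> y) -> x) -> y) -> x) -> z) -> w) -> x) -> x) -> x): 0.4 ≤ 0.4, so result = 1
(((((((((((((~y -> x) -> y) -> z) -> y) -> x) -> y) -> x) -> z) -> w) -> x) -> x) -> x) -> z): 1 > 0.7, so result = 0.7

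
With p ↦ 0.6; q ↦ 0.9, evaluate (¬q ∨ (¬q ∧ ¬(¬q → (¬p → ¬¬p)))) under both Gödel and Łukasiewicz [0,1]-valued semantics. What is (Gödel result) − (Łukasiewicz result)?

Gödel evaluation:
  ¬q: Gödel ¬ of 0.9 = 0 (operand ≠ 0)
  ¬q: Gödel ¬ of 0.9 = 0 (operand ≠ 0)
  ¬q: Gödel ¬ of 0.9 = 0 (operand ≠ 0)
  ¬p: Gödel ¬ of 0.6 = 0 (operand ≠ 0)
  ¬p: Gödel ¬ of 0.6 = 0 (operand ≠ 0)
  ¬¬p: Gödel ¬ of 0 = 1 (operand is 0)
  (¬p → ¬¬p): 0 ≤ 1, so result = 1
  (¬q → (¬p → ¬¬p)): 0 ≤ 1, so result = 1
  ¬(¬q → (¬p → ¬¬p)): Gödel ¬ of 1 = 0 (operand ≠ 0)
  (¬q ∧ ¬(¬q → (¬p → ¬¬p))) = min(0, 0) = 0
  (¬q ∨ (¬q ∧ ¬(¬q → (¬p → ¬¬p)))) = max(0, 0) = 0
  Gödel value = 0
Łukasiewicz evaluation:
  ¬q: Łukasiewicz ¬ gives 1 − 0.9 = 0.1
  ¬q: Łukasiewicz ¬ gives 1 − 0.9 = 0.1
  ¬q: Łukasiewicz ¬ gives 1 − 0.9 = 0.1
  ¬p: Łukasiewicz ¬ gives 1 − 0.6 = 0.4
  ¬p: Łukasiewicz ¬ gives 1 − 0.6 = 0.4
  ¬¬p: Łukasiewicz ¬ gives 1 − 0.4 = 0.6
  (¬p → ¬¬p): min(1, 1 − 0.4 + 0.6) = 1
  (¬q → (¬p → ¬¬p)): min(1, 1 − 0.1 + 1) = 1
  ¬(¬q → (¬p → ¬¬p)): Łukasiewicz ¬ gives 1 − 1 = 0
  (¬q ∧ ¬(¬q → (¬p → ¬¬p))) = min(0.1, 0) = 0
  (¬q ∨ (¬q ∧ ¬(¬q → (¬p → ¬¬p)))) = max(0.1, 0) = 0.1
  Łukasiewicz value = 0.1
Difference: 0 − 0.1 = -0.10

-0.10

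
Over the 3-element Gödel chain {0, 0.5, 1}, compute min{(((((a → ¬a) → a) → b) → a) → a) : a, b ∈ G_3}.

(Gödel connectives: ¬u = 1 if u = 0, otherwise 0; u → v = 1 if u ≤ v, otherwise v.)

0.50

The minimum is attained at a = 0.5, b = 0:
  ¬a: Gödel ¬ of 0.5 = 0 (operand ≠ 0)
  (a → ¬a): 0.5 > 0, so result = 0
  ((a → ¬a) → a): 0 ≤ 0.5, so result = 1
  (((a → ¬a) → a) → b): 1 > 0, so result = 0
  ((((a → ¬a) → a) → b) → a): 0 ≤ 0.5, so result = 1
  (((((a → ¬a) → a) → b) → a) → a): 1 > 0.5, so result = 0.5
Checking all 9 assignments confirms none give a value below 0.50.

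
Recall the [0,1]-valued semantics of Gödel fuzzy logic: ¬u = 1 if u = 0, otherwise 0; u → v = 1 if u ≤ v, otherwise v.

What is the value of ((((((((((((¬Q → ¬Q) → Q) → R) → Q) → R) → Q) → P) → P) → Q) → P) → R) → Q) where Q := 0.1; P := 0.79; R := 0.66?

¬Q: Gödel ¬ of 0.1 = 0 (operand ≠ 0)
¬Q: Gödel ¬ of 0.1 = 0 (operand ≠ 0)
(¬Q → ¬Q): 0 ≤ 0, so result = 1
((¬Q → ¬Q) → Q): 1 > 0.1, so result = 0.1
(((¬Q → ¬Q) → Q) → R): 0.1 ≤ 0.66, so result = 1
((((¬Q → ¬Q) → Q) → R) → Q): 1 > 0.1, so result = 0.1
(((((¬Q → ¬Q) → Q) → R) → Q) → R): 0.1 ≤ 0.66, so result = 1
((((((¬Q → ¬Q) → Q) → R) → Q) → R) → Q): 1 > 0.1, so result = 0.1
(((((((¬Q → ¬Q) → Q) → R) → Q) → R) → Q) → P): 0.1 ≤ 0.79, so result = 1
((((((((¬Q → ¬Q) → Q) → R) → Q) → R) → Q) → P) → P): 1 > 0.79, so result = 0.79
(((((((((¬Q → ¬Q) → Q) → R) → Q) → R) → Q) → P) → P) → Q): 0.79 > 0.1, so result = 0.1
((((((((((¬Q → ¬Q) → Q) → R) → Q) → R) → Q) → P) → P) → Q) → P): 0.1 ≤ 0.79, so result = 1
(((((((((((¬Q → ¬Q) → Q) → R) → Q) → R) → Q) → P) → P) → Q) → P) → R): 1 > 0.66, so result = 0.66
((((((((((((¬Q → ¬Q) → Q) → R) → Q) → R) → Q) → P) → P) → Q) → P) → R) → Q): 0.66 > 0.1, so result = 0.1

0.10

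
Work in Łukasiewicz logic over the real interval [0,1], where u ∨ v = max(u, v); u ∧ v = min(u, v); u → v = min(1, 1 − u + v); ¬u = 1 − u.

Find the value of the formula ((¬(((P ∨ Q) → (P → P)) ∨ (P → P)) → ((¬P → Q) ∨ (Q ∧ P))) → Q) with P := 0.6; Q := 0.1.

(P ∨ Q) = max(0.6, 0.1) = 0.6
(P → P): min(1, 1 − 0.6 + 0.6) = 1
((P ∨ Q) → (P → P)): min(1, 1 − 0.6 + 1) = 1
(P → P): min(1, 1 − 0.6 + 0.6) = 1
(((P ∨ Q) → (P → P)) ∨ (P → P)) = max(1, 1) = 1
¬(((P ∨ Q) → (P → P)) ∨ (P → P)): Łukasiewicz ¬ gives 1 − 1 = 0
¬P: Łukasiewicz ¬ gives 1 − 0.6 = 0.4
(¬P → Q): min(1, 1 − 0.4 + 0.1) = 0.7
(Q ∧ P) = min(0.1, 0.6) = 0.1
((¬P → Q) ∨ (Q ∧ P)) = max(0.7, 0.1) = 0.7
(¬(((P ∨ Q) → (P → P)) ∨ (P → P)) → ((¬P → Q) ∨ (Q ∧ P))): min(1, 1 − 0 + 0.7) = 1
((¬(((P ∨ Q) → (P → P)) ∨ (P → P)) → ((¬P → Q) ∨ (Q ∧ P))) → Q): min(1, 1 − 1 + 0.1) = 0.1

0.10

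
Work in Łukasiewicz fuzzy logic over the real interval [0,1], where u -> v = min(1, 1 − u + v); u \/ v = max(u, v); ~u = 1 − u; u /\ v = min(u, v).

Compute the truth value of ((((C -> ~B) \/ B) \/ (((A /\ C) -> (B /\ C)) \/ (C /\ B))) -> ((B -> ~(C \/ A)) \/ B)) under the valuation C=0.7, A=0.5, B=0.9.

~B: Łukasiewicz ¬ gives 1 − 0.9 = 0.1
(C -> ~B): min(1, 1 − 0.7 + 0.1) = 0.4
((C -> ~B) \/ B) = max(0.4, 0.9) = 0.9
(A /\ C) = min(0.5, 0.7) = 0.5
(B /\ C) = min(0.9, 0.7) = 0.7
((A /\ C) -> (B /\ C)): min(1, 1 − 0.5 + 0.7) = 1
(C /\ B) = min(0.7, 0.9) = 0.7
(((A /\ C) -> (B /\ C)) \/ (C /\ B)) = max(1, 0.7) = 1
(((C -> ~B) \/ B) \/ (((A /\ C) -> (B /\ C)) \/ (C /\ B))) = max(0.9, 1) = 1
(C \/ A) = max(0.7, 0.5) = 0.7
~(C \/ A): Łukasiewicz ¬ gives 1 − 0.7 = 0.3
(B -> ~(C \/ A)): min(1, 1 − 0.9 + 0.3) = 0.4
((B -> ~(C \/ A)) \/ B) = max(0.4, 0.9) = 0.9
((((C -> ~B) \/ B) \/ (((A /\ C) -> (B /\ C)) \/ (C /\ B))) -> ((B -> ~(C \/ A)) \/ B)): min(1, 1 − 1 + 0.9) = 0.9

0.90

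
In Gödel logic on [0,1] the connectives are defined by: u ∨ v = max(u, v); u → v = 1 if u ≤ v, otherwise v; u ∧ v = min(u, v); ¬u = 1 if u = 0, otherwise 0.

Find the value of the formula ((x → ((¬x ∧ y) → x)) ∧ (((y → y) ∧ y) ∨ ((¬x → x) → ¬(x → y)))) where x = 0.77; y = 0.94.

0.94

¬x: Gödel ¬ of 0.77 = 0 (operand ≠ 0)
(¬x ∧ y) = min(0, 0.94) = 0
((¬x ∧ y) → x): 0 ≤ 0.77, so result = 1
(x → ((¬x ∧ y) → x)): 0.77 ≤ 1, so result = 1
(y → y): 0.94 ≤ 0.94, so result = 1
((y → y) ∧ y) = min(1, 0.94) = 0.94
¬x: Gödel ¬ of 0.77 = 0 (operand ≠ 0)
(¬x → x): 0 ≤ 0.77, so result = 1
(x → y): 0.77 ≤ 0.94, so result = 1
¬(x → y): Gödel ¬ of 1 = 0 (operand ≠ 0)
((¬x → x) → ¬(x → y)): 1 > 0, so result = 0
(((y → y) ∧ y) ∨ ((¬x → x) → ¬(x → y))) = max(0.94, 0) = 0.94
((x → ((¬x ∧ y) → x)) ∧ (((y → y) ∧ y) ∨ ((¬x → x) → ¬(x → y)))) = min(1, 0.94) = 0.94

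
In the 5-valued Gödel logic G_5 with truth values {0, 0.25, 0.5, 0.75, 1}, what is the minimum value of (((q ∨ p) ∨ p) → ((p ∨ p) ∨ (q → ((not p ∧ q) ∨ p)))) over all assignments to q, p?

The minimum is attained at q = 0.5, p = 0.25:
  (q ∨ p) = max(0.5, 0.25) = 0.5
  ((q ∨ p) ∨ p) = max(0.5, 0.25) = 0.5
  (p ∨ p) = max(0.25, 0.25) = 0.25
  not p: Gödel ¬ of 0.25 = 0 (operand ≠ 0)
  (not p ∧ q) = min(0, 0.5) = 0
  ((not p ∧ q) ∨ p) = max(0, 0.25) = 0.25
  (q → ((not p ∧ q) ∨ p)): 0.5 > 0.25, so result = 0.25
  ((p ∨ p) ∨ (q → ((not p ∧ q) ∨ p))) = max(0.25, 0.25) = 0.25
  (((q ∨ p) ∨ p) → ((p ∨ p) ∨ (q → ((not p ∧ q) ∨ p)))): 0.5 > 0.25, so result = 0.25
Checking all 25 assignments confirms none give a value below 0.25.

0.25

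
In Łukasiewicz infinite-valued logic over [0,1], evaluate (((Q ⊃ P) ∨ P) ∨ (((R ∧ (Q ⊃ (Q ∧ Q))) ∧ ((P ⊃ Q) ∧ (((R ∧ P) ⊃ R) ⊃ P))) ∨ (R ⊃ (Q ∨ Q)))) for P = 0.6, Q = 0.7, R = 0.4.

(Q ⊃ P): min(1, 1 − 0.7 + 0.6) = 0.9
((Q ⊃ P) ∨ P) = max(0.9, 0.6) = 0.9
(Q ∧ Q) = min(0.7, 0.7) = 0.7
(Q ⊃ (Q ∧ Q)): min(1, 1 − 0.7 + 0.7) = 1
(R ∧ (Q ⊃ (Q ∧ Q))) = min(0.4, 1) = 0.4
(P ⊃ Q): min(1, 1 − 0.6 + 0.7) = 1
(R ∧ P) = min(0.4, 0.6) = 0.4
((R ∧ P) ⊃ R): min(1, 1 − 0.4 + 0.4) = 1
(((R ∧ P) ⊃ R) ⊃ P): min(1, 1 − 1 + 0.6) = 0.6
((P ⊃ Q) ∧ (((R ∧ P) ⊃ R) ⊃ P)) = min(1, 0.6) = 0.6
((R ∧ (Q ⊃ (Q ∧ Q))) ∧ ((P ⊃ Q) ∧ (((R ∧ P) ⊃ R) ⊃ P))) = min(0.4, 0.6) = 0.4
(Q ∨ Q) = max(0.7, 0.7) = 0.7
(R ⊃ (Q ∨ Q)): min(1, 1 − 0.4 + 0.7) = 1
(((R ∧ (Q ⊃ (Q ∧ Q))) ∧ ((P ⊃ Q) ∧ (((R ∧ P) ⊃ R) ⊃ P))) ∨ (R ⊃ (Q ∨ Q))) = max(0.4, 1) = 1
(((Q ⊃ P) ∨ P) ∨ (((R ∧ (Q ⊃ (Q ∧ Q))) ∧ ((P ⊃ Q) ∧ (((R ∧ P) ⊃ R) ⊃ P))) ∨ (R ⊃ (Q ∨ Q)))) = max(0.9, 1) = 1

1.00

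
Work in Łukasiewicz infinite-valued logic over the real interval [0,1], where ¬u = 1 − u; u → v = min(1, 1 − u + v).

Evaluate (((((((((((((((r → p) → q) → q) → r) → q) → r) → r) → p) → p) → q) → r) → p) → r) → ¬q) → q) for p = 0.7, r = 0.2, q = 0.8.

(r → p): min(1, 1 − 0.2 + 0.7) = 1
((r → p) → q): min(1, 1 − 1 + 0.8) = 0.8
(((r → p) → q) → q): min(1, 1 − 0.8 + 0.8) = 1
((((r → p) → q) → q) → r): min(1, 1 − 1 + 0.2) = 0.2
(((((r → p) → q) → q) → r) → q): min(1, 1 − 0.2 + 0.8) = 1
((((((r → p) → q) → q) → r) → q) → r): min(1, 1 − 1 + 0.2) = 0.2
(((((((r → p) → q) → q) → r) → q) → r) → r): min(1, 1 − 0.2 + 0.2) = 1
((((((((r → p) → q) → q) → r) → q) → r) → r) → p): min(1, 1 − 1 + 0.7) = 0.7
(((((((((r → p) → q) → q) → r) → q) → r) → r) → p) → p): min(1, 1 − 0.7 + 0.7) = 1
((((((((((r → p) → q) → q) → r) → q) → r) → r) → p) → p) → q): min(1, 1 − 1 + 0.8) = 0.8
(((((((((((r → p) → q) → q) → r) → q) → r) → r) → p) → p) → q) → r): min(1, 1 − 0.8 + 0.2) = 0.4
((((((((((((r → p) → q) → q) → r) → q) → r) → r) → p) → p) → q) → r) → p): min(1, 1 − 0.4 + 0.7) = 1
(((((((((((((r → p) → q) → q) → r) → q) → r) → r) → p) → p) → q) → r) → p) → r): min(1, 1 − 1 + 0.2) = 0.2
¬q: Łukasiewicz ¬ gives 1 − 0.8 = 0.2
((((((((((((((r → p) → q) → q) → r) → q) → r) → r) → p) → p) → q) → r) → p) → r) → ¬q): min(1, 1 − 0.2 + 0.2) = 1
(((((((((((((((r → p) → q) → q) → r) → q) → r) → r) → p) → p) → q) → r) → p) → r) → ¬q) → q): min(1, 1 − 1 + 0.8) = 0.8

0.80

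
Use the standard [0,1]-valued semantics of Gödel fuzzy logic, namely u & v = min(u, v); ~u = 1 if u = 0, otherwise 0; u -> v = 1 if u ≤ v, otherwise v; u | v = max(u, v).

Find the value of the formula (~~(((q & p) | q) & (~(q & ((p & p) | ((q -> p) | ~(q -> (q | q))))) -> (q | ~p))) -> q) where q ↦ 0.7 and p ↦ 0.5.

0.70

(q & p) = min(0.7, 0.5) = 0.5
((q & p) | q) = max(0.5, 0.7) = 0.7
(p & p) = min(0.5, 0.5) = 0.5
(q -> p): 0.7 > 0.5, so result = 0.5
(q | q) = max(0.7, 0.7) = 0.7
(q -> (q | q)): 0.7 ≤ 0.7, so result = 1
~(q -> (q | q)): Gödel ¬ of 1 = 0 (operand ≠ 0)
((q -> p) | ~(q -> (q | q))) = max(0.5, 0) = 0.5
((p & p) | ((q -> p) | ~(q -> (q | q)))) = max(0.5, 0.5) = 0.5
(q & ((p & p) | ((q -> p) | ~(q -> (q | q))))) = min(0.7, 0.5) = 0.5
~(q & ((p & p) | ((q -> p) | ~(q -> (q | q))))): Gödel ¬ of 0.5 = 0 (operand ≠ 0)
~p: Gödel ¬ of 0.5 = 0 (operand ≠ 0)
(q | ~p) = max(0.7, 0) = 0.7
(~(q & ((p & p) | ((q -> p) | ~(q -> (q | q))))) -> (q | ~p)): 0 ≤ 0.7, so result = 1
(((q & p) | q) & (~(q & ((p & p) | ((q -> p) | ~(q -> (q | q))))) -> (q | ~p))) = min(0.7, 1) = 0.7
~(((q & p) | q) & (~(q & ((p & p) | ((q -> p) | ~(q -> (q | q))))) -> (q | ~p))): Gödel ¬ of 0.7 = 0 (operand ≠ 0)
~~(((q & p) | q) & (~(q & ((p & p) | ((q -> p) | ~(q -> (q | q))))) -> (q | ~p))): Gödel ¬ of 0 = 1 (operand is 0)
(~~(((q & p) | q) & (~(q & ((p & p) | ((q -> p) | ~(q -> (q | q))))) -> (q | ~p))) -> q): 1 > 0.7, so result = 0.7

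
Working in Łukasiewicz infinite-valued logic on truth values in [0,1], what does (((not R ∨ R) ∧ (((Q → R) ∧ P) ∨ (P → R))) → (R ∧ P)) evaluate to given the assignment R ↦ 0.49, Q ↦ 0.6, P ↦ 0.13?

not R: Łukasiewicz ¬ gives 1 − 0.49 = 0.51
(not R ∨ R) = max(0.51, 0.49) = 0.51
(Q → R): min(1, 1 − 0.6 + 0.49) = 0.89
((Q → R) ∧ P) = min(0.89, 0.13) = 0.13
(P → R): min(1, 1 − 0.13 + 0.49) = 1
(((Q → R) ∧ P) ∨ (P → R)) = max(0.13, 1) = 1
((not R ∨ R) ∧ (((Q → R) ∧ P) ∨ (P → R))) = min(0.51, 1) = 0.51
(R ∧ P) = min(0.49, 0.13) = 0.13
(((not R ∨ R) ∧ (((Q → R) ∧ P) ∨ (P → R))) → (R ∧ P)): min(1, 1 − 0.51 + 0.13) = 0.62

0.62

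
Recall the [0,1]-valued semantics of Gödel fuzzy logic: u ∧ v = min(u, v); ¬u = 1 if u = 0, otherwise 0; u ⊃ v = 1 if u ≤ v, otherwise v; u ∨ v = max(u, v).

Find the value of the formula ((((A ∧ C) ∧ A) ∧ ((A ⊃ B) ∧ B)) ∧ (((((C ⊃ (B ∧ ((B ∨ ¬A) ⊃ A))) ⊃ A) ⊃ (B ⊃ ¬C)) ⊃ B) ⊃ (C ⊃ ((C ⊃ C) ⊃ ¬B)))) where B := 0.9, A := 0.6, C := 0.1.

0.00

(A ∧ C) = min(0.6, 0.1) = 0.1
((A ∧ C) ∧ A) = min(0.1, 0.6) = 0.1
(A ⊃ B): 0.6 ≤ 0.9, so result = 1
((A ⊃ B) ∧ B) = min(1, 0.9) = 0.9
(((A ∧ C) ∧ A) ∧ ((A ⊃ B) ∧ B)) = min(0.1, 0.9) = 0.1
¬A: Gödel ¬ of 0.6 = 0 (operand ≠ 0)
(B ∨ ¬A) = max(0.9, 0) = 0.9
((B ∨ ¬A) ⊃ A): 0.9 > 0.6, so result = 0.6
(B ∧ ((B ∨ ¬A) ⊃ A)) = min(0.9, 0.6) = 0.6
(C ⊃ (B ∧ ((B ∨ ¬A) ⊃ A))): 0.1 ≤ 0.6, so result = 1
((C ⊃ (B ∧ ((B ∨ ¬A) ⊃ A))) ⊃ A): 1 > 0.6, so result = 0.6
¬C: Gödel ¬ of 0.1 = 0 (operand ≠ 0)
(B ⊃ ¬C): 0.9 > 0, so result = 0
(((C ⊃ (B ∧ ((B ∨ ¬A) ⊃ A))) ⊃ A) ⊃ (B ⊃ ¬C)): 0.6 > 0, so result = 0
((((C ⊃ (B ∧ ((B ∨ ¬A) ⊃ A))) ⊃ A) ⊃ (B ⊃ ¬C)) ⊃ B): 0 ≤ 0.9, so result = 1
(C ⊃ C): 0.1 ≤ 0.1, so result = 1
¬B: Gödel ¬ of 0.9 = 0 (operand ≠ 0)
((C ⊃ C) ⊃ ¬B): 1 > 0, so result = 0
(C ⊃ ((C ⊃ C) ⊃ ¬B)): 0.1 > 0, so result = 0
(((((C ⊃ (B ∧ ((B ∨ ¬A) ⊃ A))) ⊃ A) ⊃ (B ⊃ ¬C)) ⊃ B) ⊃ (C ⊃ ((C ⊃ C) ⊃ ¬B))): 1 > 0, so result = 0
((((A ∧ C) ∧ A) ∧ ((A ⊃ B) ∧ B)) ∧ (((((C ⊃ (B ∧ ((B ∨ ¬A) ⊃ A))) ⊃ A) ⊃ (B ⊃ ¬C)) ⊃ B) ⊃ (C ⊃ ((C ⊃ C) ⊃ ¬B)))) = min(0.1, 0) = 0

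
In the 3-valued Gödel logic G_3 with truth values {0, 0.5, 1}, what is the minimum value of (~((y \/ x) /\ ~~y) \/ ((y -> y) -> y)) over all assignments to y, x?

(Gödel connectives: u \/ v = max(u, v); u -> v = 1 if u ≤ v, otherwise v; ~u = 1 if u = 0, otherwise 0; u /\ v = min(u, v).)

0.50

The minimum is attained at y = 0.5, x = 0:
  (y \/ x) = max(0.5, 0) = 0.5
  ~y: Gödel ¬ of 0.5 = 0 (operand ≠ 0)
  ~~y: Gödel ¬ of 0 = 1 (operand is 0)
  ((y \/ x) /\ ~~y) = min(0.5, 1) = 0.5
  ~((y \/ x) /\ ~~y): Gödel ¬ of 0.5 = 0 (operand ≠ 0)
  (y -> y): 0.5 ≤ 0.5, so result = 1
  ((y -> y) -> y): 1 > 0.5, so result = 0.5
  (~((y \/ x) /\ ~~y) \/ ((y -> y) -> y)) = max(0, 0.5) = 0.5
Checking all 9 assignments confirms none give a value below 0.50.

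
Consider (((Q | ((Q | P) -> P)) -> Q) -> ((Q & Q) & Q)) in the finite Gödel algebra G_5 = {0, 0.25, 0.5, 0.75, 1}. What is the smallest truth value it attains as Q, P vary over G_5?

0.25

The minimum is attained at Q = 0.25, P = 0:
  (Q | P) = max(0.25, 0) = 0.25
  ((Q | P) -> P): 0.25 > 0, so result = 0
  (Q | ((Q | P) -> P)) = max(0.25, 0) = 0.25
  ((Q | ((Q | P) -> P)) -> Q): 0.25 ≤ 0.25, so result = 1
  (Q & Q) = min(0.25, 0.25) = 0.25
  ((Q & Q) & Q) = min(0.25, 0.25) = 0.25
  (((Q | ((Q | P) -> P)) -> Q) -> ((Q & Q) & Q)): 1 > 0.25, so result = 0.25
Checking all 25 assignments confirms none give a value below 0.25.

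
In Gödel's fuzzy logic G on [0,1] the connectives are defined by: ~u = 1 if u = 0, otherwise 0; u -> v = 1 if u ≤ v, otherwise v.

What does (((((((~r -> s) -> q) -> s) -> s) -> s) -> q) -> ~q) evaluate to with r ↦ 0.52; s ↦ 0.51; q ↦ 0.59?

~r: Gödel ¬ of 0.52 = 0 (operand ≠ 0)
(~r -> s): 0 ≤ 0.51, so result = 1
((~r -> s) -> q): 1 > 0.59, so result = 0.59
(((~r -> s) -> q) -> s): 0.59 > 0.51, so result = 0.51
((((~r -> s) -> q) -> s) -> s): 0.51 ≤ 0.51, so result = 1
(((((~r -> s) -> q) -> s) -> s) -> s): 1 > 0.51, so result = 0.51
((((((~r -> s) -> q) -> s) -> s) -> s) -> q): 0.51 ≤ 0.59, so result = 1
~q: Gödel ¬ of 0.59 = 0 (operand ≠ 0)
(((((((~r -> s) -> q) -> s) -> s) -> s) -> q) -> ~q): 1 > 0, so result = 0

0.00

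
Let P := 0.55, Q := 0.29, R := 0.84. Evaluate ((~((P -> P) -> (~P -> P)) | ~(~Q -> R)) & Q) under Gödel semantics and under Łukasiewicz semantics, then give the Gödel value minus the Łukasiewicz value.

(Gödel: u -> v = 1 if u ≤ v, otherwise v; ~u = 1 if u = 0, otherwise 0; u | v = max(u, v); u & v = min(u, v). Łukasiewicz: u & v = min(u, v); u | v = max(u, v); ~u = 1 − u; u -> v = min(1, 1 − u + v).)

Gödel evaluation:
  (P -> P): 0.55 ≤ 0.55, so result = 1
  ~P: Gödel ¬ of 0.55 = 0 (operand ≠ 0)
  (~P -> P): 0 ≤ 0.55, so result = 1
  ((P -> P) -> (~P -> P)): 1 ≤ 1, so result = 1
  ~((P -> P) -> (~P -> P)): Gödel ¬ of 1 = 0 (operand ≠ 0)
  ~Q: Gödel ¬ of 0.29 = 0 (operand ≠ 0)
  (~Q -> R): 0 ≤ 0.84, so result = 1
  ~(~Q -> R): Gödel ¬ of 1 = 0 (operand ≠ 0)
  (~((P -> P) -> (~P -> P)) | ~(~Q -> R)) = max(0, 0) = 0
  ((~((P -> P) -> (~P -> P)) | ~(~Q -> R)) & Q) = min(0, 0.29) = 0
  Gödel value = 0
Łukasiewicz evaluation:
  (P -> P): min(1, 1 − 0.55 + 0.55) = 1
  ~P: Łukasiewicz ¬ gives 1 − 0.55 = 0.45
  (~P -> P): min(1, 1 − 0.45 + 0.55) = 1
  ((P -> P) -> (~P -> P)): min(1, 1 − 1 + 1) = 1
  ~((P -> P) -> (~P -> P)): Łukasiewicz ¬ gives 1 − 1 = 0
  ~Q: Łukasiewicz ¬ gives 1 − 0.29 = 0.71
  (~Q -> R): min(1, 1 − 0.71 + 0.84) = 1
  ~(~Q -> R): Łukasiewicz ¬ gives 1 − 1 = 0
  (~((P -> P) -> (~P -> P)) | ~(~Q -> R)) = max(0, 0) = 0
  ((~((P -> P) -> (~P -> P)) | ~(~Q -> R)) & Q) = min(0, 0.29) = 0
  Łukasiewicz value = 0
Difference: 0 − 0 = 0.00

0.00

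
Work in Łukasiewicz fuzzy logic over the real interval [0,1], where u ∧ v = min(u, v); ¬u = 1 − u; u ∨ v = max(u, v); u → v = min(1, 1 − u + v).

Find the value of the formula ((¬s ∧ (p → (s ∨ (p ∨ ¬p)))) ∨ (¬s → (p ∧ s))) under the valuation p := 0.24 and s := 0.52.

¬s: Łukasiewicz ¬ gives 1 − 0.52 = 0.48
¬p: Łukasiewicz ¬ gives 1 − 0.24 = 0.76
(p ∨ ¬p) = max(0.24, 0.76) = 0.76
(s ∨ (p ∨ ¬p)) = max(0.52, 0.76) = 0.76
(p → (s ∨ (p ∨ ¬p))): min(1, 1 − 0.24 + 0.76) = 1
(¬s ∧ (p → (s ∨ (p ∨ ¬p)))) = min(0.48, 1) = 0.48
¬s: Łukasiewicz ¬ gives 1 − 0.52 = 0.48
(p ∧ s) = min(0.24, 0.52) = 0.24
(¬s → (p ∧ s)): min(1, 1 − 0.48 + 0.24) = 0.76
((¬s ∧ (p → (s ∨ (p ∨ ¬p)))) ∨ (¬s → (p ∧ s))) = max(0.48, 0.76) = 0.76

0.76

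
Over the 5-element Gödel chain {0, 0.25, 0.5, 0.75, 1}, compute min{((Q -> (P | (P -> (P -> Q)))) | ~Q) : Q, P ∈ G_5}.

Every assignment gives 1. For instance at Q = 0, P = 0:
  (P -> Q): 0 ≤ 0, so result = 1
  (P -> (P -> Q)): 0 ≤ 1, so result = 1
  (P | (P -> (P -> Q))) = max(0, 1) = 1
  (Q -> (P | (P -> (P -> Q)))): 0 ≤ 1, so result = 1
  ~Q: Gödel ¬ of 0 = 1 (operand is 0)
  ((Q -> (P | (P -> (P -> Q)))) | ~Q) = max(1, 1) = 1
All 25 assignments give value 1 — the formula is a G_5-tautology.

1.00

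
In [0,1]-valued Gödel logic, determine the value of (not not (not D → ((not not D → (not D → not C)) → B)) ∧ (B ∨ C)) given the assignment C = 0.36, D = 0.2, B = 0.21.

0.36

not D: Gödel ¬ of 0.2 = 0 (operand ≠ 0)
not D: Gödel ¬ of 0.2 = 0 (operand ≠ 0)
not not D: Gödel ¬ of 0 = 1 (operand is 0)
not D: Gödel ¬ of 0.2 = 0 (operand ≠ 0)
not C: Gödel ¬ of 0.36 = 0 (operand ≠ 0)
(not D → not C): 0 ≤ 0, so result = 1
(not not D → (not D → not C)): 1 ≤ 1, so result = 1
((not not D → (not D → not C)) → B): 1 > 0.21, so result = 0.21
(not D → ((not not D → (not D → not C)) → B)): 0 ≤ 0.21, so result = 1
not (not D → ((not not D → (not D → not C)) → B)): Gödel ¬ of 1 = 0 (operand ≠ 0)
not not (not D → ((not not D → (not D → not C)) → B)): Gödel ¬ of 0 = 1 (operand is 0)
(B ∨ C) = max(0.21, 0.36) = 0.36
(not not (not D → ((not not D → (not D → not C)) → B)) ∧ (B ∨ C)) = min(1, 0.36) = 0.36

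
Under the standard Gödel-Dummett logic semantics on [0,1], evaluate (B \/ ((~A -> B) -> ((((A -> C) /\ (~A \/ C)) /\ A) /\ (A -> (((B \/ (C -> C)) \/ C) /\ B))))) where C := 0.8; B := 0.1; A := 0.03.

0.10

~A: Gödel ¬ of 0.03 = 0 (operand ≠ 0)
(~A -> B): 0 ≤ 0.1, so result = 1
(A -> C): 0.03 ≤ 0.8, so result = 1
~A: Gödel ¬ of 0.03 = 0 (operand ≠ 0)
(~A \/ C) = max(0, 0.8) = 0.8
((A -> C) /\ (~A \/ C)) = min(1, 0.8) = 0.8
(((A -> C) /\ (~A \/ C)) /\ A) = min(0.8, 0.03) = 0.03
(C -> C): 0.8 ≤ 0.8, so result = 1
(B \/ (C -> C)) = max(0.1, 1) = 1
((B \/ (C -> C)) \/ C) = max(1, 0.8) = 1
(((B \/ (C -> C)) \/ C) /\ B) = min(1, 0.1) = 0.1
(A -> (((B \/ (C -> C)) \/ C) /\ B)): 0.03 ≤ 0.1, so result = 1
((((A -> C) /\ (~A \/ C)) /\ A) /\ (A -> (((B \/ (C -> C)) \/ C) /\ B))) = min(0.03, 1) = 0.03
((~A -> B) -> ((((A -> C) /\ (~A \/ C)) /\ A) /\ (A -> (((B \/ (C -> C)) \/ C) /\ B)))): 1 > 0.03, so result = 0.03
(B \/ ((~A -> B) -> ((((A -> C) /\ (~A \/ C)) /\ A) /\ (A -> (((B \/ (C -> C)) \/ C) /\ B))))) = max(0.1, 0.03) = 0.1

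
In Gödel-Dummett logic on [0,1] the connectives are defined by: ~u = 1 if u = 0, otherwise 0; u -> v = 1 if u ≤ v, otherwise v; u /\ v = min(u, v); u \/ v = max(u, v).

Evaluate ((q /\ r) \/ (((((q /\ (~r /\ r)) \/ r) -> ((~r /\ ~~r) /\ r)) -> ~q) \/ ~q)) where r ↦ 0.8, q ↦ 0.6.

1.00

(q /\ r) = min(0.6, 0.8) = 0.6
~r: Gödel ¬ of 0.8 = 0 (operand ≠ 0)
(~r /\ r) = min(0, 0.8) = 0
(q /\ (~r /\ r)) = min(0.6, 0) = 0
((q /\ (~r /\ r)) \/ r) = max(0, 0.8) = 0.8
~r: Gödel ¬ of 0.8 = 0 (operand ≠ 0)
~r: Gödel ¬ of 0.8 = 0 (operand ≠ 0)
~~r: Gödel ¬ of 0 = 1 (operand is 0)
(~r /\ ~~r) = min(0, 1) = 0
((~r /\ ~~r) /\ r) = min(0, 0.8) = 0
(((q /\ (~r /\ r)) \/ r) -> ((~r /\ ~~r) /\ r)): 0.8 > 0, so result = 0
~q: Gödel ¬ of 0.6 = 0 (operand ≠ 0)
((((q /\ (~r /\ r)) \/ r) -> ((~r /\ ~~r) /\ r)) -> ~q): 0 ≤ 0, so result = 1
~q: Gödel ¬ of 0.6 = 0 (operand ≠ 0)
(((((q /\ (~r /\ r)) \/ r) -> ((~r /\ ~~r) /\ r)) -> ~q) \/ ~q) = max(1, 0) = 1
((q /\ r) \/ (((((q /\ (~r /\ r)) \/ r) -> ((~r /\ ~~r) /\ r)) -> ~q) \/ ~q)) = max(0.6, 1) = 1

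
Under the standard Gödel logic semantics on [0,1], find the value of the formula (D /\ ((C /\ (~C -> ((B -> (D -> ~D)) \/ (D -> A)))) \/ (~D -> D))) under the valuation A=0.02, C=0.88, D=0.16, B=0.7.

0.16

~C: Gödel ¬ of 0.88 = 0 (operand ≠ 0)
~D: Gödel ¬ of 0.16 = 0 (operand ≠ 0)
(D -> ~D): 0.16 > 0, so result = 0
(B -> (D -> ~D)): 0.7 > 0, so result = 0
(D -> A): 0.16 > 0.02, so result = 0.02
((B -> (D -> ~D)) \/ (D -> A)) = max(0, 0.02) = 0.02
(~C -> ((B -> (D -> ~D)) \/ (D -> A))): 0 ≤ 0.02, so result = 1
(C /\ (~C -> ((B -> (D -> ~D)) \/ (D -> A)))) = min(0.88, 1) = 0.88
~D: Gödel ¬ of 0.16 = 0 (operand ≠ 0)
(~D -> D): 0 ≤ 0.16, so result = 1
((C /\ (~C -> ((B -> (D -> ~D)) \/ (D -> A)))) \/ (~D -> D)) = max(0.88, 1) = 1
(D /\ ((C /\ (~C -> ((B -> (D -> ~D)) \/ (D -> A)))) \/ (~D -> D))) = min(0.16, 1) = 0.16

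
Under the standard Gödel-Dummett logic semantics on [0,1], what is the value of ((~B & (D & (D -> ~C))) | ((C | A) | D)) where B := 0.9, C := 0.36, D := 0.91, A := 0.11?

~B: Gödel ¬ of 0.9 = 0 (operand ≠ 0)
~C: Gödel ¬ of 0.36 = 0 (operand ≠ 0)
(D -> ~C): 0.91 > 0, so result = 0
(D & (D -> ~C)) = min(0.91, 0) = 0
(~B & (D & (D -> ~C))) = min(0, 0) = 0
(C | A) = max(0.36, 0.11) = 0.36
((C | A) | D) = max(0.36, 0.91) = 0.91
((~B & (D & (D -> ~C))) | ((C | A) | D)) = max(0, 0.91) = 0.91

0.91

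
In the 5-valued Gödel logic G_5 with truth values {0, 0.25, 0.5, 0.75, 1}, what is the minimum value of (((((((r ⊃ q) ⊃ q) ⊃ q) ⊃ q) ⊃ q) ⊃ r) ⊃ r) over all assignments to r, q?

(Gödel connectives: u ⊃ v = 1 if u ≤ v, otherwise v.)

The minimum is attained at r = 0.25, q = 0:
  (r ⊃ q): 0.25 > 0, so result = 0
  ((r ⊃ q) ⊃ q): 0 ≤ 0, so result = 1
  (((r ⊃ q) ⊃ q) ⊃ q): 1 > 0, so result = 0
  ((((r ⊃ q) ⊃ q) ⊃ q) ⊃ q): 0 ≤ 0, so result = 1
  (((((r ⊃ q) ⊃ q) ⊃ q) ⊃ q) ⊃ q): 1 > 0, so result = 0
  ((((((r ⊃ q) ⊃ q) ⊃ q) ⊃ q) ⊃ q) ⊃ r): 0 ≤ 0.25, so result = 1
  (((((((r ⊃ q) ⊃ q) ⊃ q) ⊃ q) ⊃ q) ⊃ r) ⊃ r): 1 > 0.25, so result = 0.25
Checking all 25 assignments confirms none give a value below 0.25.

0.25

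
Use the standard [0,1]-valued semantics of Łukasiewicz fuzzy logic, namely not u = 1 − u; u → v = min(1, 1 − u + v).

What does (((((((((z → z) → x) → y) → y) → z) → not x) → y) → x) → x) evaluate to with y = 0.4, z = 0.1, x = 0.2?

(z → z): min(1, 1 − 0.1 + 0.1) = 1
((z → z) → x): min(1, 1 − 1 + 0.2) = 0.2
(((z → z) → x) → y): min(1, 1 − 0.2 + 0.4) = 1
((((z → z) → x) → y) → y): min(1, 1 − 1 + 0.4) = 0.4
(((((z → z) → x) → y) → y) → z): min(1, 1 − 0.4 + 0.1) = 0.7
not x: Łukasiewicz ¬ gives 1 − 0.2 = 0.8
((((((z → z) → x) → y) → y) → z) → not x): min(1, 1 − 0.7 + 0.8) = 1
(((((((z → z) → x) → y) → y) → z) → not x) → y): min(1, 1 − 1 + 0.4) = 0.4
((((((((z → z) → x) → y) → y) → z) → not x) → y) → x): min(1, 1 − 0.4 + 0.2) = 0.8
(((((((((z → z) → x) → y) → y) → z) → not x) → y) → x) → x): min(1, 1 − 0.8 + 0.2) = 0.4

0.40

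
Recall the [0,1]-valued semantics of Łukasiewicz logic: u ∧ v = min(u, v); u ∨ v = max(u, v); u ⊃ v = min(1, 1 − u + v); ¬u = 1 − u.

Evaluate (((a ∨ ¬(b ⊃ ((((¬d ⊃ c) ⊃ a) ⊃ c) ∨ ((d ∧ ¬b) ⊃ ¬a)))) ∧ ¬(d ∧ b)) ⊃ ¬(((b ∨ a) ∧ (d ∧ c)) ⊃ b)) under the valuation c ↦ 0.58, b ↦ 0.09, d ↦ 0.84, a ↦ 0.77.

¬d: Łukasiewicz ¬ gives 1 − 0.84 = 0.16
(¬d ⊃ c): min(1, 1 − 0.16 + 0.58) = 1
((¬d ⊃ c) ⊃ a): min(1, 1 − 1 + 0.77) = 0.77
(((¬d ⊃ c) ⊃ a) ⊃ c): min(1, 1 − 0.77 + 0.58) = 0.81
¬b: Łukasiewicz ¬ gives 1 − 0.09 = 0.91
(d ∧ ¬b) = min(0.84, 0.91) = 0.84
¬a: Łukasiewicz ¬ gives 1 − 0.77 = 0.23
((d ∧ ¬b) ⊃ ¬a): min(1, 1 − 0.84 + 0.23) = 0.39
((((¬d ⊃ c) ⊃ a) ⊃ c) ∨ ((d ∧ ¬b) ⊃ ¬a)) = max(0.81, 0.39) = 0.81
(b ⊃ ((((¬d ⊃ c) ⊃ a) ⊃ c) ∨ ((d ∧ ¬b) ⊃ ¬a))): min(1, 1 − 0.09 + 0.81) = 1
¬(b ⊃ ((((¬d ⊃ c) ⊃ a) ⊃ c) ∨ ((d ∧ ¬b) ⊃ ¬a))): Łukasiewicz ¬ gives 1 − 1 = 0
(a ∨ ¬(b ⊃ ((((¬d ⊃ c) ⊃ a) ⊃ c) ∨ ((d ∧ ¬b) ⊃ ¬a)))) = max(0.77, 0) = 0.77
(d ∧ b) = min(0.84, 0.09) = 0.09
¬(d ∧ b): Łukasiewicz ¬ gives 1 − 0.09 = 0.91
((a ∨ ¬(b ⊃ ((((¬d ⊃ c) ⊃ a) ⊃ c) ∨ ((d ∧ ¬b) ⊃ ¬a)))) ∧ ¬(d ∧ b)) = min(0.77, 0.91) = 0.77
(b ∨ a) = max(0.09, 0.77) = 0.77
(d ∧ c) = min(0.84, 0.58) = 0.58
((b ∨ a) ∧ (d ∧ c)) = min(0.77, 0.58) = 0.58
(((b ∨ a) ∧ (d ∧ c)) ⊃ b): min(1, 1 − 0.58 + 0.09) = 0.51
¬(((b ∨ a) ∧ (d ∧ c)) ⊃ b): Łukasiewicz ¬ gives 1 − 0.51 = 0.49
(((a ∨ ¬(b ⊃ ((((¬d ⊃ c) ⊃ a) ⊃ c) ∨ ((d ∧ ¬b) ⊃ ¬a)))) ∧ ¬(d ∧ b)) ⊃ ¬(((b ∨ a) ∧ (d ∧ c)) ⊃ b)): min(1, 1 − 0.77 + 0.49) = 0.72

0.72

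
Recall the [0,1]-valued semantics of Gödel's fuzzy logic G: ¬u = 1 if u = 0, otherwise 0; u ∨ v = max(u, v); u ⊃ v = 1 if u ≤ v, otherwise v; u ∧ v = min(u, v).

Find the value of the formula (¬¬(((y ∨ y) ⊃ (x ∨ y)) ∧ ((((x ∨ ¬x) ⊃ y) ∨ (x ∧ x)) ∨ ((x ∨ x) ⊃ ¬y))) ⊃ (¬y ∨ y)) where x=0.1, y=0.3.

(y ∨ y) = max(0.3, 0.3) = 0.3
(x ∨ y) = max(0.1, 0.3) = 0.3
((y ∨ y) ⊃ (x ∨ y)): 0.3 ≤ 0.3, so result = 1
¬x: Gödel ¬ of 0.1 = 0 (operand ≠ 0)
(x ∨ ¬x) = max(0.1, 0) = 0.1
((x ∨ ¬x) ⊃ y): 0.1 ≤ 0.3, so result = 1
(x ∧ x) = min(0.1, 0.1) = 0.1
(((x ∨ ¬x) ⊃ y) ∨ (x ∧ x)) = max(1, 0.1) = 1
(x ∨ x) = max(0.1, 0.1) = 0.1
¬y: Gödel ¬ of 0.3 = 0 (operand ≠ 0)
((x ∨ x) ⊃ ¬y): 0.1 > 0, so result = 0
((((x ∨ ¬x) ⊃ y) ∨ (x ∧ x)) ∨ ((x ∨ x) ⊃ ¬y)) = max(1, 0) = 1
(((y ∨ y) ⊃ (x ∨ y)) ∧ ((((x ∨ ¬x) ⊃ y) ∨ (x ∧ x)) ∨ ((x ∨ x) ⊃ ¬y))) = min(1, 1) = 1
¬(((y ∨ y) ⊃ (x ∨ y)) ∧ ((((x ∨ ¬x) ⊃ y) ∨ (x ∧ x)) ∨ ((x ∨ x) ⊃ ¬y))): Gödel ¬ of 1 = 0 (operand ≠ 0)
¬¬(((y ∨ y) ⊃ (x ∨ y)) ∧ ((((x ∨ ¬x) ⊃ y) ∨ (x ∧ x)) ∨ ((x ∨ x) ⊃ ¬y))): Gödel ¬ of 0 = 1 (operand is 0)
¬y: Gödel ¬ of 0.3 = 0 (operand ≠ 0)
(¬y ∨ y) = max(0, 0.3) = 0.3
(¬¬(((y ∨ y) ⊃ (x ∨ y)) ∧ ((((x ∨ ¬x) ⊃ y) ∨ (x ∧ x)) ∨ ((x ∨ x) ⊃ ¬y))) ⊃ (¬y ∨ y)): 1 > 0.3, so result = 0.3

0.30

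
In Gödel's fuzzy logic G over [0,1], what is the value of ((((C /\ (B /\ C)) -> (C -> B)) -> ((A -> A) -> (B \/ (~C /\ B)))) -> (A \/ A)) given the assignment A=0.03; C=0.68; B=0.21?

(B /\ C) = min(0.21, 0.68) = 0.21
(C /\ (B /\ C)) = min(0.68, 0.21) = 0.21
(C -> B): 0.68 > 0.21, so result = 0.21
((C /\ (B /\ C)) -> (C -> B)): 0.21 ≤ 0.21, so result = 1
(A -> A): 0.03 ≤ 0.03, so result = 1
~C: Gödel ¬ of 0.68 = 0 (operand ≠ 0)
(~C /\ B) = min(0, 0.21) = 0
(B \/ (~C /\ B)) = max(0.21, 0) = 0.21
((A -> A) -> (B \/ (~C /\ B))): 1 > 0.21, so result = 0.21
(((C /\ (B /\ C)) -> (C -> B)) -> ((A -> A) -> (B \/ (~C /\ B)))): 1 > 0.21, so result = 0.21
(A \/ A) = max(0.03, 0.03) = 0.03
((((C /\ (B /\ C)) -> (C -> B)) -> ((A -> A) -> (B \/ (~C /\ B)))) -> (A \/ A)): 0.21 > 0.03, so result = 0.03

0.03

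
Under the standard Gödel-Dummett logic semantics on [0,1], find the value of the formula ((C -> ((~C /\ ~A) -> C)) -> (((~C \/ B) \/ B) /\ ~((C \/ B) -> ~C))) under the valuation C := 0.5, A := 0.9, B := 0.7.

0.70

~C: Gödel ¬ of 0.5 = 0 (operand ≠ 0)
~A: Gödel ¬ of 0.9 = 0 (operand ≠ 0)
(~C /\ ~A) = min(0, 0) = 0
((~C /\ ~A) -> C): 0 ≤ 0.5, so result = 1
(C -> ((~C /\ ~A) -> C)): 0.5 ≤ 1, so result = 1
~C: Gödel ¬ of 0.5 = 0 (operand ≠ 0)
(~C \/ B) = max(0, 0.7) = 0.7
((~C \/ B) \/ B) = max(0.7, 0.7) = 0.7
(C \/ B) = max(0.5, 0.7) = 0.7
~C: Gödel ¬ of 0.5 = 0 (operand ≠ 0)
((C \/ B) -> ~C): 0.7 > 0, so result = 0
~((C \/ B) -> ~C): Gödel ¬ of 0 = 1 (operand is 0)
(((~C \/ B) \/ B) /\ ~((C \/ B) -> ~C)) = min(0.7, 1) = 0.7
((C -> ((~C /\ ~A) -> C)) -> (((~C \/ B) \/ B) /\ ~((C \/ B) -> ~C))): 1 > 0.7, so result = 0.7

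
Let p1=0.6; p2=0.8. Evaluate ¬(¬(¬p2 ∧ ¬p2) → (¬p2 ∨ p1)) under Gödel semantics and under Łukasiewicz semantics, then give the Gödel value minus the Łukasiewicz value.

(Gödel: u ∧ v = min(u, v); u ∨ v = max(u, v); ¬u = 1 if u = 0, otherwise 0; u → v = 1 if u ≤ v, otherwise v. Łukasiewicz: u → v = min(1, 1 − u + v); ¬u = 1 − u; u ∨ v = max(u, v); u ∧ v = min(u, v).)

Gödel evaluation:
  ¬p2: Gödel ¬ of 0.8 = 0 (operand ≠ 0)
  ¬p2: Gödel ¬ of 0.8 = 0 (operand ≠ 0)
  (¬p2 ∧ ¬p2) = min(0, 0) = 0
  ¬(¬p2 ∧ ¬p2): Gödel ¬ of 0 = 1 (operand is 0)
  ¬p2: Gödel ¬ of 0.8 = 0 (operand ≠ 0)
  (¬p2 ∨ p1) = max(0, 0.6) = 0.6
  (¬(¬p2 ∧ ¬p2) → (¬p2 ∨ p1)): 1 > 0.6, so result = 0.6
  ¬(¬(¬p2 ∧ ¬p2) → (¬p2 ∨ p1)): Gödel ¬ of 0.6 = 0 (operand ≠ 0)
  Gödel value = 0
Łukasiewicz evaluation:
  ¬p2: Łukasiewicz ¬ gives 1 − 0.8 = 0.2
  ¬p2: Łukasiewicz ¬ gives 1 − 0.8 = 0.2
  (¬p2 ∧ ¬p2) = min(0.2, 0.2) = 0.2
  ¬(¬p2 ∧ ¬p2): Łukasiewicz ¬ gives 1 − 0.2 = 0.8
  ¬p2: Łukasiewicz ¬ gives 1 − 0.8 = 0.2
  (¬p2 ∨ p1) = max(0.2, 0.6) = 0.6
  (¬(¬p2 ∧ ¬p2) → (¬p2 ∨ p1)): min(1, 1 − 0.8 + 0.6) = 0.8
  ¬(¬(¬p2 ∧ ¬p2) → (¬p2 ∨ p1)): Łukasiewicz ¬ gives 1 − 0.8 = 0.2
  Łukasiewicz value = 0.2
Difference: 0 − 0.2 = -0.20

-0.20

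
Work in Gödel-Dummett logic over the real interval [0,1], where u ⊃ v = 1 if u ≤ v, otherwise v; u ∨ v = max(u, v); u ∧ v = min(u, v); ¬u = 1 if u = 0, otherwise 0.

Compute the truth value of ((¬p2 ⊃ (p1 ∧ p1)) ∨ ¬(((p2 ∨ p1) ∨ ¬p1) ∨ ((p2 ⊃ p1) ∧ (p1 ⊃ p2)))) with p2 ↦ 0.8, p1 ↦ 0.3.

¬p2: Gödel ¬ of 0.8 = 0 (operand ≠ 0)
(p1 ∧ p1) = min(0.3, 0.3) = 0.3
(¬p2 ⊃ (p1 ∧ p1)): 0 ≤ 0.3, so result = 1
(p2 ∨ p1) = max(0.8, 0.3) = 0.8
¬p1: Gödel ¬ of 0.3 = 0 (operand ≠ 0)
((p2 ∨ p1) ∨ ¬p1) = max(0.8, 0) = 0.8
(p2 ⊃ p1): 0.8 > 0.3, so result = 0.3
(p1 ⊃ p2): 0.3 ≤ 0.8, so result = 1
((p2 ⊃ p1) ∧ (p1 ⊃ p2)) = min(0.3, 1) = 0.3
(((p2 ∨ p1) ∨ ¬p1) ∨ ((p2 ⊃ p1) ∧ (p1 ⊃ p2))) = max(0.8, 0.3) = 0.8
¬(((p2 ∨ p1) ∨ ¬p1) ∨ ((p2 ⊃ p1) ∧ (p1 ⊃ p2))): Gödel ¬ of 0.8 = 0 (operand ≠ 0)
((¬p2 ⊃ (p1 ∧ p1)) ∨ ¬(((p2 ∨ p1) ∨ ¬p1) ∨ ((p2 ⊃ p1) ∧ (p1 ⊃ p2)))) = max(1, 0) = 1

1.00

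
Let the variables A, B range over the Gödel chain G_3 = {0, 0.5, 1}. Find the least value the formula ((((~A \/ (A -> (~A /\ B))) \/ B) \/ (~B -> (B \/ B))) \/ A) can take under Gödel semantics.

The minimum is attained at A = 0.5, B = 0:
  ~A: Gödel ¬ of 0.5 = 0 (operand ≠ 0)
  ~A: Gödel ¬ of 0.5 = 0 (operand ≠ 0)
  (~A /\ B) = min(0, 0) = 0
  (A -> (~A /\ B)): 0.5 > 0, so result = 0
  (~A \/ (A -> (~A /\ B))) = max(0, 0) = 0
  ((~A \/ (A -> (~A /\ B))) \/ B) = max(0, 0) = 0
  ~B: Gödel ¬ of 0 = 1 (operand is 0)
  (B \/ B) = max(0, 0) = 0
  (~B -> (B \/ B)): 1 > 0, so result = 0
  (((~A \/ (A -> (~A /\ B))) \/ B) \/ (~B -> (B \/ B))) = max(0, 0) = 0
  ((((~A \/ (A -> (~A /\ B))) \/ B) \/ (~B -> (B \/ B))) \/ A) = max(0, 0.5) = 0.5
Checking all 9 assignments confirms none give a value below 0.50.

0.50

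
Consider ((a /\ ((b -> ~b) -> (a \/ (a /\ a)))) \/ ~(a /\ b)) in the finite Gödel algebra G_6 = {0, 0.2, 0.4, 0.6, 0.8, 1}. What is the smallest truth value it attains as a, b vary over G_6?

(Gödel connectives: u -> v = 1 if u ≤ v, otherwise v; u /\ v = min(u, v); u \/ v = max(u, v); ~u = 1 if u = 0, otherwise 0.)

0.20

The minimum is attained at a = 0.2, b = 0.2:
  ~b: Gödel ¬ of 0.2 = 0 (operand ≠ 0)
  (b -> ~b): 0.2 > 0, so result = 0
  (a /\ a) = min(0.2, 0.2) = 0.2
  (a \/ (a /\ a)) = max(0.2, 0.2) = 0.2
  ((b -> ~b) -> (a \/ (a /\ a))): 0 ≤ 0.2, so result = 1
  (a /\ ((b -> ~b) -> (a \/ (a /\ a)))) = min(0.2, 1) = 0.2
  (a /\ b) = min(0.2, 0.2) = 0.2
  ~(a /\ b): Gödel ¬ of 0.2 = 0 (operand ≠ 0)
  ((a /\ ((b -> ~b) -> (a \/ (a /\ a)))) \/ ~(a /\ b)) = max(0.2, 0) = 0.2
Checking all 36 assignments confirms none give a value below 0.20.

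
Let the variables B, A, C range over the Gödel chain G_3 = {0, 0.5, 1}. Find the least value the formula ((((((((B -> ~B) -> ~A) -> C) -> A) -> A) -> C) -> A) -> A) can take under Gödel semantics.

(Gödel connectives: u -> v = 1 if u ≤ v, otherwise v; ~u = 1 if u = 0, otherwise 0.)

0.50

The minimum is attained at B = 0, A = 0.5, C = 0:
  ~B: Gödel ¬ of 0 = 1 (operand is 0)
  (B -> ~B): 0 ≤ 1, so result = 1
  ~A: Gödel ¬ of 0.5 = 0 (operand ≠ 0)
  ((B -> ~B) -> ~A): 1 > 0, so result = 0
  (((B -> ~B) -> ~A) -> C): 0 ≤ 0, so result = 1
  ((((B -> ~B) -> ~A) -> C) -> A): 1 > 0.5, so result = 0.5
  (((((B -> ~B) -> ~A) -> C) -> A) -> A): 0.5 ≤ 0.5, so result = 1
  ((((((B -> ~B) -> ~A) -> C) -> A) -> A) -> C): 1 > 0, so result = 0
  (((((((B -> ~B) -> ~A) -> C) -> A) -> A) -> C) -> A): 0 ≤ 0.5, so result = 1
  ((((((((B -> ~B) -> ~A) -> C) -> A) -> A) -> C) -> A) -> A): 1 > 0.5, so result = 0.5
Checking all 27 assignments confirms none give a value below 0.50.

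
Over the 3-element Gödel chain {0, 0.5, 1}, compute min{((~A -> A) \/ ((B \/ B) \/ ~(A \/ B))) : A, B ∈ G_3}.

The minimum is attained at A = 0, B = 0.5:
  ~A: Gödel ¬ of 0 = 1 (operand is 0)
  (~A -> A): 1 > 0, so result = 0
  (B \/ B) = max(0.5, 0.5) = 0.5
  (A \/ B) = max(0, 0.5) = 0.5
  ~(A \/ B): Gödel ¬ of 0.5 = 0 (operand ≠ 0)
  ((B \/ B) \/ ~(A \/ B)) = max(0.5, 0) = 0.5
  ((~A -> A) \/ ((B \/ B) \/ ~(A \/ B))) = max(0, 0.5) = 0.5
Checking all 9 assignments confirms none give a value below 0.50.

0.50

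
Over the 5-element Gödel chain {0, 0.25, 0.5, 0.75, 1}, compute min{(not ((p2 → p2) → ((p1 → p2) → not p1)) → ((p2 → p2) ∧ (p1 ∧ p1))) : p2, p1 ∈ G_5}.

The minimum is attained at p2 = 0.25, p1 = 0.25:
  (p2 → p2): 0.25 ≤ 0.25, so result = 1
  (p1 → p2): 0.25 ≤ 0.25, so result = 1
  not p1: Gödel ¬ of 0.25 = 0 (operand ≠ 0)
  ((p1 → p2) → not p1): 1 > 0, so result = 0
  ((p2 → p2) → ((p1 → p2) → not p1)): 1 > 0, so result = 0
  not ((p2 → p2) → ((p1 → p2) → not p1)): Gödel ¬ of 0 = 1 (operand is 0)
  (p2 → p2): 0.25 ≤ 0.25, so result = 1
  (p1 ∧ p1) = min(0.25, 0.25) = 0.25
  ((p2 → p2) ∧ (p1 ∧ p1)) = min(1, 0.25) = 0.25
  (not ((p2 → p2) → ((p1 → p2) → not p1)) → ((p2 → p2) ∧ (p1 ∧ p1))): 1 > 0.25, so result = 0.25
Checking all 25 assignments confirms none give a value below 0.25.

0.25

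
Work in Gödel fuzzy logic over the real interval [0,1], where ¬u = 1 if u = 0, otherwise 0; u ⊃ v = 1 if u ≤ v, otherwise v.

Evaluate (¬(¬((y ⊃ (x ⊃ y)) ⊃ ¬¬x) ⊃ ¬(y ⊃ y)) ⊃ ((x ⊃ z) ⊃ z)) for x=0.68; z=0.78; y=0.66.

1.00

(x ⊃ y): 0.68 > 0.66, so result = 0.66
(y ⊃ (x ⊃ y)): 0.66 ≤ 0.66, so result = 1
¬x: Gödel ¬ of 0.68 = 0 (operand ≠ 0)
¬¬x: Gödel ¬ of 0 = 1 (operand is 0)
((y ⊃ (x ⊃ y)) ⊃ ¬¬x): 1 ≤ 1, so result = 1
¬((y ⊃ (x ⊃ y)) ⊃ ¬¬x): Gödel ¬ of 1 = 0 (operand ≠ 0)
(y ⊃ y): 0.66 ≤ 0.66, so result = 1
¬(y ⊃ y): Gödel ¬ of 1 = 0 (operand ≠ 0)
(¬((y ⊃ (x ⊃ y)) ⊃ ¬¬x) ⊃ ¬(y ⊃ y)): 0 ≤ 0, so result = 1
¬(¬((y ⊃ (x ⊃ y)) ⊃ ¬¬x) ⊃ ¬(y ⊃ y)): Gödel ¬ of 1 = 0 (operand ≠ 0)
(x ⊃ z): 0.68 ≤ 0.78, so result = 1
((x ⊃ z) ⊃ z): 1 > 0.78, so result = 0.78
(¬(¬((y ⊃ (x ⊃ y)) ⊃ ¬¬x) ⊃ ¬(y ⊃ y)) ⊃ ((x ⊃ z) ⊃ z)): 0 ≤ 0.78, so result = 1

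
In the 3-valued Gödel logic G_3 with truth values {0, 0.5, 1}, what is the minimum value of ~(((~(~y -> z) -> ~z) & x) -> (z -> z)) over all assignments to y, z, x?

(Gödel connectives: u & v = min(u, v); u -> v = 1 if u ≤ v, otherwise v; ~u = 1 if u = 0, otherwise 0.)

0.00

The minimum is attained at y = 0, z = 0, x = 0:
  ~y: Gödel ¬ of 0 = 1 (operand is 0)
  (~y -> z): 1 > 0, so result = 0
  ~(~y -> z): Gödel ¬ of 0 = 1 (operand is 0)
  ~z: Gödel ¬ of 0 = 1 (operand is 0)
  (~(~y -> z) -> ~z): 1 ≤ 1, so result = 1
  ((~(~y -> z) -> ~z) & x) = min(1, 0) = 0
  (z -> z): 0 ≤ 0, so result = 1
  (((~(~y -> z) -> ~z) & x) -> (z -> z)): 0 ≤ 1, so result = 1
  ~(((~(~y -> z) -> ~z) & x) -> (z -> z)): Gödel ¬ of 1 = 0 (operand ≠ 0)
Checking all 27 assignments confirms none give a value below 0.00.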